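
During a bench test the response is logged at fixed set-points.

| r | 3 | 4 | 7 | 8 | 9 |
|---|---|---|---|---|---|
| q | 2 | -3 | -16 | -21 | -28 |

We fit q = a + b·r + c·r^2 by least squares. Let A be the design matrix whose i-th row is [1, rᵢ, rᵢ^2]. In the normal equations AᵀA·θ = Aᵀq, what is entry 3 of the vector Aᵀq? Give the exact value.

Entry 3 ↔ basis r^2, so (Aᵀq)_{3} = Σᵢ (r^2)·qᵢ = (9)·(2) + (16)·(-3) + (49)·(-16) + (64)·(-21) + (81)·(-28) = -4426.

-4426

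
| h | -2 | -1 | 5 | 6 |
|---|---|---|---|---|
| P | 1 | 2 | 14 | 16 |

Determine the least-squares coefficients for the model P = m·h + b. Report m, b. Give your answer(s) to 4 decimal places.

Normal-equation sums: Σh·h = 66, Σh = 8, Σ1 = 4.
Moment sums: Σh·P = 162, ΣP = 33.
So XᵀX·[m, b]ᵀ = XᵀP: [[66, 8]; [8, 4]]·[m, b]ᵀ = [162, 33]ᵀ.
Eliminating b: 4·(row 1) − 8·(row 2) gives 200·m = 4·162 − 8·33 = 384, so m = 48/25.
Then b = (33 − 8·(48/25))/4 = 441/100.

m = 1.9200, b = 4.4100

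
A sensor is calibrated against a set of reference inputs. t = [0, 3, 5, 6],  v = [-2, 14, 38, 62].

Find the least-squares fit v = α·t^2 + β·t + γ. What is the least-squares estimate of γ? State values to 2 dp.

Sums needed: Σt^2·t^2 = 2002, Σt^2·t = 368, Σt^2 = 70, Σt·t = 70, Σt = 14, Σ1 = 4.
And Σt^2·v = 3308, Σt·v = 604, Σv = 112.
AᵀA·[α, β, γ]ᵀ = Aᵀv becomes [[2002, 368, 70]; [368, 70, 14]; [70, 14, 4]]·[α, β, γ]ᵀ = [3308, 604, 112]ᵀ.
Solving the 3×3 system (Gaussian elimination) gives α = 62/33, β = -10/11, γ = -56/33.

γ = -1.70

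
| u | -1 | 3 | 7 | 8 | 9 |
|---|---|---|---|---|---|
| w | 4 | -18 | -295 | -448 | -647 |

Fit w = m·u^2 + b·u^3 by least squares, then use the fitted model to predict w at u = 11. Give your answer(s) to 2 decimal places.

Setting ∂/∂m … = 0 gives: 13140·m + 108866·b = -95692;  108866·m + 911964·b = -802714.
(Σu^2·u^2 = 13140, Σu^2·u^3 = 108866, Σu^3·u^3 = 911964, Σu^2·w = -95692, Σu^3·w = -802714.)
det = 13140·911964 − 108866² = 131401004.
m = ((-95692)·911964 − 108866·(-802714))/131401004 = 30150809/32850251; b = (13140·(-802714) − 108866·(-95692))/131401004 = -32514172/32850251.
At u = 11: ŵ = (30150809/32850251)·(121) + (-32514172/32850251)·(1331) = -39628115043/32850251.

ŵ = -1206.33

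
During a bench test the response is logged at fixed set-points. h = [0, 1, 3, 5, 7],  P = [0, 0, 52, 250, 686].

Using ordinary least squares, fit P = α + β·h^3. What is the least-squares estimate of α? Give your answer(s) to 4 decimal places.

α = -1.1987

XᵀX·[α, β]ᵀ = XᵀP reads: 5·α + 496·β = 988;  496·α + 134004·β = 267952.
(Σ1 = 5, Σh^3 = 496, Σh^3·h^3 = 134004, ΣP = 988, Σh^3·P = 267952.)
Eliminating β: 134004·(row 1) − 496·(row 2) gives 424004·α = 134004·988 − 496·267952 = -508240, so α = -127060/106001.
Then β = (267952 − 496·(-127060/106001))/134004 = 212428/106001.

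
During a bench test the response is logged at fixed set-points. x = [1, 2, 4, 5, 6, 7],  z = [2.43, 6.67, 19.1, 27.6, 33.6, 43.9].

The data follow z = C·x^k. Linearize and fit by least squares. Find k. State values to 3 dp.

Let Y = ln z. Fitting Y = k·ln x + ln C by least squares:
Over the data: Σln x = 7.4265, Σ(ln x)² = 11.9895, Σln z = 16.3495, Σln x·ln z = 24.4007.
Normal system: [[11.9895, 7.4265]; [7.4265, 6]]·[k, ln C]ᵀ = [24.4007, 16.3495]ᵀ.
Δ = 11.9895·6 − (7.4265)² = 16.7835; k = (24.4007·6 − 7.4265·16.3495)/16.7835 = 1.48863, ln C = (11.9895·16.3495 − 7.4265·24.4007)/16.7835 = 0.88235.

k = 1.489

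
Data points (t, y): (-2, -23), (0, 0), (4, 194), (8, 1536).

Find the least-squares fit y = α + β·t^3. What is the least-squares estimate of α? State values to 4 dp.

XᵀX·[α, β]ᵀ = Xᵀy reads: 4·α + 568·β = 1707;  568·α + 266304·β = 799032.
(Σ1 = 4, Σt^3 = 568, Σt^3·t^3 = 266304, Σy = 1707, Σt^3·y = 799032.)
Eliminating β: 266304·(row 1) − 568·(row 2) gives 742592·α = 266304·1707 − 568·799032 = 730752, so α = 11418/11603.
Then β = (799032 − 568·(11418/11603))/266304 = 278319/92824.

α = 0.9841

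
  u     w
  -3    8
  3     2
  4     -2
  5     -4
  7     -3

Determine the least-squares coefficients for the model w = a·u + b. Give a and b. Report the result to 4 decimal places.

Entries of XᵀX: Σu·u = 108, Σu = 16, Σ1 = 5.
And Σu·w = -67, Σw = 1.
Determinant 108·5 − 16² = 284.
a = ((-67)·5 − 16·1)/284 = -351/284; b = (108·1 − 16·(-67))/284 = 295/71.

a = -1.2359, b = 4.1549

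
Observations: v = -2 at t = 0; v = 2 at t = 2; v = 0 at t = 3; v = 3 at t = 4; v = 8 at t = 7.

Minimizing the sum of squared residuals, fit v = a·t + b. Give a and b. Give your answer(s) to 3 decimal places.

The normal equations are: 78·a + 16·b = 72;  16·a + 5·b = 11.
(Σt·t = 78, Σt = 16, Σ1 = 5, Σt·v = 72, Σv = 11.)
Eliminating b: 5·(row 1) − 16·(row 2) gives 134·a = 5·72 − 16·11 = 184, so a = 92/67.
Then b = (11 − 16·(92/67))/5 = -147/67.

a = 1.373, b = -2.194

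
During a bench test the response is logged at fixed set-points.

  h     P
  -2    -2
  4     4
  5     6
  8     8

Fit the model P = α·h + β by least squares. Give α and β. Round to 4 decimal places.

From the data, Σh·h = 109, Σh = 15, Σ1 = 4.
Moment sums: Σh·P = 114, ΣP = 16.
Normal equations: [[109, 15]; [15, 4]]·[α, β]ᵀ = [114, 16]ᵀ.
Δ = 109·4 − 15² = 211.
α = (114·4 − 15·16)/211 = 216/211; β = (109·16 − 15·114)/211 = 34/211.

α = 1.0237, β = 0.1611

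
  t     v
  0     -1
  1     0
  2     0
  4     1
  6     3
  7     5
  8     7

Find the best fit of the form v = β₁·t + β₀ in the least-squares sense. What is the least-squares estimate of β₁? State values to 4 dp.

Compute the Gram sums: Σt·t = 170, Σt = 28, Σ1 = 7.
Moment sums: Σt·v = 113, Σv = 15.
det = 170·7 − 28² = 406.
β₁ = (113·7 − 28·15)/406 = 53/58; β₀ = (170·15 − 28·113)/406 = -307/203.

β₁ = 0.9138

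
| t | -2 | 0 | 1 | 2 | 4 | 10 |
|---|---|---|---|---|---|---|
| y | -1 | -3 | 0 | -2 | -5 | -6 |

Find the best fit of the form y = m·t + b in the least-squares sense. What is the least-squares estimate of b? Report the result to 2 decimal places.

The normal system XᵀX·[m, b]ᵀ = Xᵀy is [[125, 15]; [15, 6]]·[m, b]ᵀ = [-82, -17]ᵀ.
Eliminating b: 6·(row 1) − 15·(row 2) gives 525·m = 6·(-82) − 15·(-17) = -237, so m = -79/175.
Then b = ((-17) − 15·(-79/175))/6 = -179/105.

b = -1.70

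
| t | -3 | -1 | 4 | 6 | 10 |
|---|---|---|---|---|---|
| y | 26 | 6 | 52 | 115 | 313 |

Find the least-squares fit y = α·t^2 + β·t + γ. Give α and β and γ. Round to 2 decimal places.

XᵀX·[α, β, γ]ᵀ = Xᵀy reads: 11634·α + 1252·β + 162·γ = 36512;  1252·α + 162·β + 16·γ = 3944;  162·α + 16·β + 5·γ = 512.
(Σt^2·t^2 = 11634, Σt^2·t = 1252, Σt^2 = 162, Σt·t = 162, Σt = 16, Σ1 = 5, Σt^2·y = 36512, Σt·y = 3944, Σy = 512.)
Solving the 3×3 system (Gaussian elimination) gives α = 645128/211639, β = 132572/211639, γ = 345456/211639.

α = 3.05, β = 0.63, γ = 1.63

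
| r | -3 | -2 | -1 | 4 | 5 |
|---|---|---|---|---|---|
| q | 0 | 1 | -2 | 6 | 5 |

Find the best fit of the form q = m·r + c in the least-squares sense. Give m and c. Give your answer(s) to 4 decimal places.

AᵀA·[m, c]ᵀ = Aᵀq reads: 55·m + 3·c = 49;  3·m + 5·c = 10.
(Σr·r = 55, Σr = 3, Σ1 = 5, Σr·q = 49, Σq = 10.)
det = 55·5 − 3² = 266.
m = (49·5 − 3·10)/266 = 215/266; c = (55·10 − 3·49)/266 = 403/266.

m = 0.8083, c = 1.5150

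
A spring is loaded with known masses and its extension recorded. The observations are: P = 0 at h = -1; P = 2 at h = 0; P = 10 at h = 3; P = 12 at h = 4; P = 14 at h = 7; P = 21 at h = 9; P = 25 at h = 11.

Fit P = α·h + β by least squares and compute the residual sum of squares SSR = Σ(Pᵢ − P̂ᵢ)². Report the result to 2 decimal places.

Forming MᵀM = [[277, 33]; [33, 7]] and MᵀP = [640, 84]ᵀ gives MᵀM·[α, β]ᵀ = MᵀP.
det = 277·7 − 33² = 850.
α = (640·7 − 33·84)/850 = 854/425; β = (277·84 − 33·640)/850 = 1074/425.
Residuals: -44/85, -224/425, 614/425, 122/85, -1102/425, 33/85, 157/425; SSR = 4974/425.

SSR = 11.70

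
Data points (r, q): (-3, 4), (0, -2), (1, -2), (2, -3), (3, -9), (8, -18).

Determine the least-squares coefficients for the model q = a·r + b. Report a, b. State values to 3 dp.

Setting ∂/∂a … = 0 gives: 87·a + 11·b = -191;  11·a + 6·b = -30.
(Σr·r = 87, Σr = 11, Σ1 = 6, Σr·q = -191, Σq = -30.)
det = 87·6 − 11² = 401.
a = ((-191)·6 − 11·(-30))/401 = -816/401; b = (87·(-30) − 11·(-191))/401 = -509/401.

a = -2.035, b = -1.269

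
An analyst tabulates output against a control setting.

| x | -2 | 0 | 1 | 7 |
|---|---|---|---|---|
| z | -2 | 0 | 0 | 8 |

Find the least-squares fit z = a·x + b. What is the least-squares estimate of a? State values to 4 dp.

Forming AᵀA = [[54, 6]; [6, 4]] and Aᵀz = [60, 6]ᵀ gives AᵀA·[a, b]ᵀ = Aᵀz.
Δ = 54·4 − 6² = 180.
a = (60·4 − 6·6)/180 = 17/15; b = (54·6 − 6·60)/180 = -1/5.

a = 1.1333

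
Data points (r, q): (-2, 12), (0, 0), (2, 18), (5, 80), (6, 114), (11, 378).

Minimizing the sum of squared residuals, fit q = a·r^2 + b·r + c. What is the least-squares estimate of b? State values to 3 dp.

Normal-equation sums: Σr^2·r^2 = 16594, Σr^2·r = 1672, Σr^2 = 190, Σr·r = 190, Σr = 22, Σ1 = 6.
And Σr^2·q = 51962, Σr·q = 5254, Σq = 602.
Normal equations: [[16594, 1672, 190]; [1672, 190, 22]; [190, 22, 6]]·[a, b, c]ᵀ = [51962, 5254, 602]ᵀ.
Solving the 3×3 system (Gaussian elimination) gives a = 469054/153885, b = 103832/153885, c = 68567/51295.

b = 0.675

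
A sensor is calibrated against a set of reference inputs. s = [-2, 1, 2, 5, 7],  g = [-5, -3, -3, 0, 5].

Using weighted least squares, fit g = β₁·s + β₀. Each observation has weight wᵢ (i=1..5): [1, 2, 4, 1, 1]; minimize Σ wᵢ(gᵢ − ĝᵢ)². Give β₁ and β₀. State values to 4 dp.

β₁ = 1.0668, β₀ = -4.3707

With design matrix X, XᵀWX = [[96, 20]; [20, 9]] and XᵀWg = [15, -18]ᵀ.
Eliminating β₀: 9·(row 1) − 20·(row 2) gives 464·β₁ = 9·15 − 20·(-18) = 495, so β₁ = 495/464.
Then β₀ = ((-18) − 20·(495/464))/9 = -507/116.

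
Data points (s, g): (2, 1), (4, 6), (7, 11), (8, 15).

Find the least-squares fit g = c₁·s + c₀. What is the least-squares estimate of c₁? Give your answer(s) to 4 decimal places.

XᵀX·[c₁, c₀]ᵀ = Xᵀg reads: 133·c₁ + 21·c₀ = 223;  21·c₁ + 4·c₀ = 33.
(Σs·s = 133, Σs = 21, Σ1 = 4, Σs·g = 223, Σg = 33.)
Δ = 133·4 − 21² = 91.
c₁ = (223·4 − 21·33)/91 = 199/91; c₀ = (133·33 − 21·223)/91 = -42/13.

c₁ = 2.1868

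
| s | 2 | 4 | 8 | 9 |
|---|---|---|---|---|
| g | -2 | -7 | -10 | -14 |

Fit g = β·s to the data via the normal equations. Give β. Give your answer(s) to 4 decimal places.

β = -1.4424

Forming XᵀX = [[165]] and Xᵀg = [-238]ᵀ gives XᵀX·[β]ᵀ = Xᵀg.
β = (-238)/165 = -1.44242.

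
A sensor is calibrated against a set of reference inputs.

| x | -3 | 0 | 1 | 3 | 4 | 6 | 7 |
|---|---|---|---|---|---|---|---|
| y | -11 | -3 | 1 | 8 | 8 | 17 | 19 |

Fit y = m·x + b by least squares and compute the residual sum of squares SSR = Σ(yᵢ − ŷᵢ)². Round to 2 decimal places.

Entries of MᵀM: Σx·x = 120, Σx = 18, Σ1 = 7.
Moment sums: Σx·y = 325, Σy = 39.
So MᵀM·[m, b]ᵀ = Mᵀy: [[120, 18]; [18, 7]]·[m, b]ᵀ = [325, 39]ᵀ.
Eliminating b: 7·(row 1) − 18·(row 2) gives 516·m = 7·325 − 18·39 = 1573, so m = 1573/516.
Then b = (39 − 18·(1573/516))/7 = -195/86.
Residuals: 71/172, -63/86, 113/516, 193/172, -497/258, 42/43, -37/516; SSR = 3449/516.

SSR = 6.68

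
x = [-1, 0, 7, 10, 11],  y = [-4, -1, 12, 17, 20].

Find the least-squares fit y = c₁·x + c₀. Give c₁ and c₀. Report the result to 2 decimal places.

c₁ = 1.92, c₀ = -1.57

Setting ∂/∂c₁ … = 0 gives: 271·c₁ + 27·c₀ = 478;  27·c₁ + 5·c₀ = 44.
Δ = 271·5 − 27² = 626.
c₁ = (478·5 − 27·44)/626 = 601/313; c₀ = (271·44 − 27·478)/626 = -491/313.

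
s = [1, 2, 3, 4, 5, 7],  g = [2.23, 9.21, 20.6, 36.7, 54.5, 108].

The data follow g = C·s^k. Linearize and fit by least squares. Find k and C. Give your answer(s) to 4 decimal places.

With ln gᵢ as the transformed response and ln sᵢ as the regressor:
AᵀA = [[9.9861, 6.7334]; [6.7334, 6]], rhs = [25.4030, 18.3307]ᵀ  (here Σln s = 6.7334, Σ(ln s)² = 9.9861, Σln g = 18.3307, Σln s·ln g = 25.4030).
Slope k = (n·Σln s·ln g − Σln s·Σln g)/(n·Σ(ln s)² − (Σln s)²) = (6·25.4030 − 6.7334·18.3307)/14.5777 = 1.98865; ln C = (Σln g − k·Σln s)/n = 0.82339, so C = exp(0.82339) = 2.27820.

k = 1.9886, C = 2.2782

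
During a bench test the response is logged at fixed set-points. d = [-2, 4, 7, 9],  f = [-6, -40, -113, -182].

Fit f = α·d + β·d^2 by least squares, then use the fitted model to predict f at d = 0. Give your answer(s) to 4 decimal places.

Entries of XᵀX: Σd·d = 150, Σd·d^2 = 1128, Σd^2·d^2 = 9234.
For Xᵀf: Σd·f = -2577, Σd^2·f = -20943.
Determinant 150·9234 − 1128² = 112716.
α = ((-2577)·9234 − 1128·(-20943))/112716 = -9573/6262; β = (150·(-20943) − 1128·(-2577))/112716 = -13033/6262.
At d = 0: f̂ = (-9573/6262)·(0) + (-13033/6262)·(0) = 0.

f̂ = 0.0000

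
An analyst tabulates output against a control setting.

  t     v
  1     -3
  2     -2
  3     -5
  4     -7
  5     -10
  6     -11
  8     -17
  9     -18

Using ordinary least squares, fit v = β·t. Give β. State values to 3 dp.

β = -1.966

The normal system XᵀX·[β]ᵀ = Xᵀv is [[236]]·[β]ᵀ = [-464]ᵀ.
β = (-464)/236 = -1.9661.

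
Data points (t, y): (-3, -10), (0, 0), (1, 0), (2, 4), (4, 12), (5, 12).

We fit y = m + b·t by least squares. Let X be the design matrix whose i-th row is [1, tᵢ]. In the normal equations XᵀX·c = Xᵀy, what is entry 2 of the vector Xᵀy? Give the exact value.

Entry 2 ↔ basis t, so (Xᵀy)_{2} = Σᵢ (t)·yᵢ = (-3)·(-10) + (0)·(0) + (1)·(0) + (2)·(4) + (4)·(12) + (5)·(12) = 146.

146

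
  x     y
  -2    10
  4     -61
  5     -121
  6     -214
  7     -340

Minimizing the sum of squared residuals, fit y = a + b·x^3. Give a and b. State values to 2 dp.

Sums needed: Σ1 = 5, Σx^3 = 740, Σx^3·x^3 = 184090.
And Σy = -726, Σx^3·y = -181953.
Normal equations: [[5, 740]; [740, 184090]]·[a, b]ᵀ = [-726, -181953]ᵀ.
Δ = 5·184090 − 740² = 372850.
a = ((-726)·184090 − 740·(-181953))/372850 = 99588/37285; b = (5·(-181953) − 740·(-726))/372850 = -14901/14914.

a = 2.67, b = -1.00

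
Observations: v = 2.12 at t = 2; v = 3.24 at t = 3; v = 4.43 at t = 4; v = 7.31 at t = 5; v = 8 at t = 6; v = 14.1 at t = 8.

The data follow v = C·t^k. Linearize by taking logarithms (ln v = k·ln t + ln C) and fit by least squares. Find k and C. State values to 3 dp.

Let Y = ln v. Fitting Y = k·ln t + ln C by least squares:
AᵀA = [[13.7340, 8.6587]; [8.6587, 6]], rhs = [16.3057, 10.1302]ᵀ  (here Σln t = 8.6587, Σ(ln t)² = 13.7340, Σln v = 10.1302, Σln t·ln v = 16.3057).
Δ = 13.7340·6 − (8.6587)² = 7.4309; k = (16.3057·6 − 8.6587·10.1302)/7.4309 = 1.36180, ln C = (13.7340·10.1302 − 8.6587·16.3057)/7.4309 = -0.27685, so C = exp(-0.27685) = 0.75816.

k = 1.362, C = 0.758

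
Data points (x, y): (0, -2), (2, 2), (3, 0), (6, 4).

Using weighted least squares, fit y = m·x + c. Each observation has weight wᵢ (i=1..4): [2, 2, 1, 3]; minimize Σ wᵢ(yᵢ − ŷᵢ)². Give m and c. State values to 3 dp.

m = 0.907, c = -1.333

AᵀWA·[m, c]ᵀ = AᵀWy reads: 125·m + 25·c = 80;  25·m + 8·c = 12.
(Σwᵢ·x·x = 125, Σwᵢ·x = 25, Σwᵢ·1 = 8, Σwᵢ·x·y = 80, Σwᵢ·y = 12.)
Eliminating c: 8·(row 1) − 25·(row 2) gives 375·m = 8·80 − 25·12 = 340, so m = 68/75.
Then c = (12 − 25·(68/75))/8 = -4/3.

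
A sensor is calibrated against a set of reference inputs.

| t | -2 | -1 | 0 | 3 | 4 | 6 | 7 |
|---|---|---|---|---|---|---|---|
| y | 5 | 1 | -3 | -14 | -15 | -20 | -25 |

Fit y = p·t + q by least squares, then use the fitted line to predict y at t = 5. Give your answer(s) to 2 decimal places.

The normal system AᵀA·[p, q]ᵀ = Aᵀy is [[115, 17]; [17, 7]]·[p, q]ᵀ = [-408, -71]ᵀ.
Δ = 115·7 − 17² = 516.
p = ((-408)·7 − 17·(-71))/516 = -1649/516; q = (115·(-71) − 17·(-408))/516 = -1229/516.
At t = 5: ŷ = (-1649/516)·(5) + (-1229/516)·(1) = -1579/86.

ŷ = -18.36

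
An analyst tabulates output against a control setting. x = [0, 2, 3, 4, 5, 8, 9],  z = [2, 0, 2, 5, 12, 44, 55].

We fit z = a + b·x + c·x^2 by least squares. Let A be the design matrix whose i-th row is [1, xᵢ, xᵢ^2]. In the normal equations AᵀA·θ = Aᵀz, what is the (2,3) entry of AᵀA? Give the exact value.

Row 2 ↔ basis x, column 3 ↔ basis x^2, so (AᵀA)_{2,3} = Σᵢ (x)·(x^2) = (0)·(0) + (2)·(4) + (3)·(9) + (4)·(16) + (5)·(25) + (8)·(64) + (9)·(81) = 1465.

1465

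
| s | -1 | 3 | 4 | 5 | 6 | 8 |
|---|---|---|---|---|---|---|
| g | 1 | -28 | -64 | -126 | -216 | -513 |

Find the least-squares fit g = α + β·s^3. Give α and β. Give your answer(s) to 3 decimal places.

α = -0.333, β = -1.001

From the data, Σ1 = 6, Σs^3 = 943, Σs^3·s^3 = 329251.
Moment sums: Σg = -946, Σs^3·g = -329915.
Determinant 6·329251 − 943² = 1086257.
α = ((-946)·329251 − 943·(-329915))/1086257 = -361601/1086257; β = (6·(-329915) − 943·(-946))/1086257 = -1087412/1086257.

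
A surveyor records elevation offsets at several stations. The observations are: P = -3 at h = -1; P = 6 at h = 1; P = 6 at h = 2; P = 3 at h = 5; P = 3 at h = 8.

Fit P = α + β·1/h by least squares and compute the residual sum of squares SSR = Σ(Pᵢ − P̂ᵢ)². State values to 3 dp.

SSR = 3.182

Setting ∂/∂α … = 0 gives: 5·α + (33/40)·β = 15;  (33/40)·α + (3689/1600)·β = 519/40.
Eliminating β: (3689/1600)·(row 1) − (33/40)·(row 2) gives (4339/400)·α = (3689/1600)·15 − (33/40)·(519/40) = 597/25, so α = 9552/4339.
Then β = ((519/40) − (33/40)·(9552/4339))/(3689/1600) = 21000/4339.
Residuals: -1569/4339, -4518/4339, 5982/4339, -735/4339, 840/4339; SSR = 13806/4339.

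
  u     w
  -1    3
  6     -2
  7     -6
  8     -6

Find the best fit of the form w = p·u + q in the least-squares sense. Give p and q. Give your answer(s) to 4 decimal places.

p = -1.0000, q = 2.2500

Compute the Gram sums: Σu·u = 150, Σu = 20, Σ1 = 4.
And Σu·w = -105, Σw = -11.
Eliminating q: 4·(row 1) − 20·(row 2) gives 200·p = 4·(-105) − 20·(-11) = -200, so p = -1.
Then q = ((-11) − 20·(-1))/4 = 9/4.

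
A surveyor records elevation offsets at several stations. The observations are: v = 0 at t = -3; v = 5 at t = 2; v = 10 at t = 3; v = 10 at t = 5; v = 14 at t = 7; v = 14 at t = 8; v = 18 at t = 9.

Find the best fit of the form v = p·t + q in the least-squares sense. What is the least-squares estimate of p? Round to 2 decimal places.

p = 1.42

Sums needed: Σt·t = 241, Σt = 31, Σ1 = 7.
Moment sums: Σt·v = 462, Σv = 71.
Determinant 241·7 − 31² = 726.
p = (462·7 − 31·71)/726 = 1033/726; q = (241·71 − 31·462)/726 = 2789/726.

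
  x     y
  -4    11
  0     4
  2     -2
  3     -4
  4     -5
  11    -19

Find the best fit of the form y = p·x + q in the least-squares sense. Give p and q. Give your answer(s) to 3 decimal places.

p = -2.019, q = 2.884

With design matrix A, AᵀA = [[166, 16]; [16, 6]] and Aᵀy = [-289, -15]ᵀ.
det = 166·6 − 16² = 740.
p = ((-289)·6 − 16·(-15))/740 = -747/370; q = (166·(-15) − 16·(-289))/740 = 1067/370.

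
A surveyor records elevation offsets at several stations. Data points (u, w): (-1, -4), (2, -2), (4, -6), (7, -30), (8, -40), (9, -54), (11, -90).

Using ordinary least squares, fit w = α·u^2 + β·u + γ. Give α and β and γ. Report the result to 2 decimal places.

α = -0.97, β = 2.73, γ = -1.42

Normal-equation sums: Σu^2·u^2 = 27972, Σu^2·u = 2986, Σu^2 = 336, Σu·u = 336, Σu = 40, Σ1 = 7.
And Σu^2·w = -19402, Σu·w = -2030, Σw = -226.
XᵀX·[α, β, γ]ᵀ = Xᵀw becomes [[27972, 2986, 336]; [2986, 336, 40]; [336, 40, 7]]·[α, β, γ]ᵀ = [-19402, -2030, -226]ᵀ.
Row-reducing yields α = -230347/238049, β = 92731/34007, γ = -338166/238049.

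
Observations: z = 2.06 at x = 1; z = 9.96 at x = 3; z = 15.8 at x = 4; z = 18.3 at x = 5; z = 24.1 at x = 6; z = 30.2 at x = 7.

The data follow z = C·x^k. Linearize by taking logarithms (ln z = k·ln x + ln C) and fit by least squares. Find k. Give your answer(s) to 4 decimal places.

k = 1.3720

With ln zᵢ as the transformed response and ln xᵢ as the regressor:
XᵀX = [[12.7160, 7.8320]; [7.8320, 6]], rhs = [23.3630, 15.2782]ᵀ  (here Σln x = 7.8320, Σ(ln x)² = 12.7160, Σln z = 15.2782, Σln x·ln z = 23.3630).
Solving (det = 14.9557): k = 1.37197, ln C = 0.75550.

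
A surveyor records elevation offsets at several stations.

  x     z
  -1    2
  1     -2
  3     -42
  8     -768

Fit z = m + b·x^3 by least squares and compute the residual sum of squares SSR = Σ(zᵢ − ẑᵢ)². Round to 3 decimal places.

SSR = 2.052

With design matrix A, AᵀA = [[4, 539]; [539, 262875]] and Aᵀz = [-810, -394354]ᵀ.
det = 4·262875 − 539² = 760979.
m = ((-810)·262875 − 539·(-394354))/760979 = -371944/760979; b = (4·(-394354) − 539·(-810))/760979 = -1140826/760979.
Residuals: 753076/760979, -9188/760979, -786872/760979, 42984/760979; SSR = 1561440/760979.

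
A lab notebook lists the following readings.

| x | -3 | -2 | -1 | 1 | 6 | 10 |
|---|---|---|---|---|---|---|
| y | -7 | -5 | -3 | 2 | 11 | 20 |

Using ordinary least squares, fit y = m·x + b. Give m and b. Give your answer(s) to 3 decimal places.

Sums needed: Σx·x = 151, Σx = 11, Σ1 = 6.
Moment sums: Σx·y = 302, Σy = 18.
MᵀM·[m, b]ᵀ = Mᵀy becomes [[151, 11]; [11, 6]]·[m, b]ᵀ = [302, 18]ᵀ.
det = 151·6 − 11² = 785.
m = (302·6 − 11·18)/785 = 1614/785; b = (151·18 − 11·302)/785 = -604/785.

m = 2.056, b = -0.769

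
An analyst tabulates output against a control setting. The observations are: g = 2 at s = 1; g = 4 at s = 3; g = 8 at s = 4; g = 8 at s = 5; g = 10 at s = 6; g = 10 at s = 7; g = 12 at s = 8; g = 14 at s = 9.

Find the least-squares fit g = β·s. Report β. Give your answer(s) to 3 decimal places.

β = 1.559

Normal-equation sums: Σs·s = 281.
And Σs·g = 438.
Hence β = 438 / 281 ≈ 1.55872.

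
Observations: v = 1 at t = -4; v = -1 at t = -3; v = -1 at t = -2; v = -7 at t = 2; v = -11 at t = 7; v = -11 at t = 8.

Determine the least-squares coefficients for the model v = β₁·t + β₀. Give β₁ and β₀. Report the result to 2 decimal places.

β₁ = -1.02, β₀ = -3.64

Setting ∂/∂β₁ … = 0 gives: 146·β₁ + 8·β₀ = -178;  8·β₁ + 6·β₀ = -30.
(Σt·t = 146, Σt = 8, Σ1 = 6, Σt·v = -178, Σv = -30.)
det = 146·6 − 8² = 812.
β₁ = ((-178)·6 − 8·(-30))/812 = -207/203; β₀ = (146·(-30) − 8·(-178))/812 = -739/203.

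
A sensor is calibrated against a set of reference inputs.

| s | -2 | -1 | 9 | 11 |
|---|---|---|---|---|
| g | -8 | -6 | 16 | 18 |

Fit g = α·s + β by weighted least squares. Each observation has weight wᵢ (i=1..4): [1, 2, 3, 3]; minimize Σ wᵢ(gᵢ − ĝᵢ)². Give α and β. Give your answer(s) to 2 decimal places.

Sums needed: Σwᵢ·s·s = 612, Σwᵢ·s = 56, Σwᵢ·1 = 9.
Right-hand side: Σwᵢ·s·g = 1054, Σwᵢ·g = 82.
MᵀWM·[α, β]ᵀ = MᵀWg becomes [[612, 56]; [56, 9]]·[α, β]ᵀ = [1054, 82]ᵀ.
Determinant 612·9 − 56² = 2372.
α = (1054·9 − 56·82)/2372 = 2447/1186; β = (612·82 − 56·1054)/2372 = -2210/593.

α = 2.06, β = -3.73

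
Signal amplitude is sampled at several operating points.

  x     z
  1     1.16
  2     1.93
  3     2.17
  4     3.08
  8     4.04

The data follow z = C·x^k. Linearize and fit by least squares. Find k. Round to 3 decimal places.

Let Y = ln z. Fitting Y = k·ln x + ln C by least squares:
Sums: Σln x = 5.2575, Σ(ln x)² = 7.9333, Σln z = 4.1018, Σln x·ln z = 5.7698.
Normal system: [[7.9333, 5.2575]; [5.2575, 5]]·[k, ln C]ᵀ = [5.7698, 4.1018]ᵀ.
Solving (det = 12.0252): k = 0.60568, ln C = 0.18349.

k = 0.606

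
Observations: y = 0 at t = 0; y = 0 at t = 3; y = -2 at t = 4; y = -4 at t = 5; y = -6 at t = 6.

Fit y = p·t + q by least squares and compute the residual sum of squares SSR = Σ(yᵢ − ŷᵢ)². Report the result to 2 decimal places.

SSR = 6.79

Entries of MᵀM: Σt·t = 86, Σt = 18, Σ1 = 5.
Right-hand side: Σt·y = -64, Σy = -12.
MᵀM·[p, q]ᵀ = Mᵀy becomes [[86, 18]; [18, 5]]·[p, q]ᵀ = [-64, -12]ᵀ.
Δ = 86·5 − 18² = 106.
p = ((-64)·5 − 18·(-12))/106 = -52/53; q = (86·(-12) − 18·(-64))/106 = 60/53.
Residuals: -60/53, 96/53, 42/53, -12/53, -66/53; SSR = 360/53.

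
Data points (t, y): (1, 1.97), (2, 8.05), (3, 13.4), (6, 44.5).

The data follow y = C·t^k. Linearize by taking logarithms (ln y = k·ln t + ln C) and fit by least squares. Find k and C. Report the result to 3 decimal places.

Linearized form: ln y = k·ln t + ln C. From the 4 transformed points,
AᵀA = [[4.8978, 3.5835]; [3.5835, 4]], rhs = [11.0975, 9.1544]ᵀ  (here Σln t = 3.5835, Σ(ln t)² = 4.8978, Σln y = 9.1544, Σln t·ln y = 11.0975).
Δ = 4.8978·4 − (3.5835)² = 6.7496; k = (11.0975·4 − 3.5835·9.1544)/6.7496 = 1.71635, ln C = (4.8978·9.1544 − 3.5835·11.0975)/6.7496 = 0.75097, so C = exp(0.75097) = 2.11905.

k = 1.716, C = 2.119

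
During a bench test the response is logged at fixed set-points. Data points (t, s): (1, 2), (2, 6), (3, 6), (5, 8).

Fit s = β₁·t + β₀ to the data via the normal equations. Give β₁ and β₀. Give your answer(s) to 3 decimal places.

Entries of XᵀX: Σt·t = 39, Σt = 11, Σ1 = 4.
For Xᵀs: Σt·s = 72, Σs = 22.
Δ = 39·4 − 11² = 35.
β₁ = (72·4 − 11·22)/35 = 46/35; β₀ = (39·22 − 11·72)/35 = 66/35.

β₁ = 1.314, β₀ = 1.886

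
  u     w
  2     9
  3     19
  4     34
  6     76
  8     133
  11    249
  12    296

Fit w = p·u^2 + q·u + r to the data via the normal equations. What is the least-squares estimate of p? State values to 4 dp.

p = 1.9979

From the data, Σu^2·u^2 = 41122, Σu^2·u = 3886, Σu^2 = 394, Σu·u = 394, Σu = 46, Σ1 = 7.
For Mᵀw: Σu^2·w = 84752, Σu·w = 8022, Σw = 816.
Normal equations: [[41122, 3886, 394]; [3886, 394, 46]; [394, 46, 7]]·[p, q, r]ᵀ = [84752, 8022, 816]ᵀ.
Solving the 3×3 system (Gaussian elimination) gives p = 64949/32508, q = 24341/32508, r = -934/1161.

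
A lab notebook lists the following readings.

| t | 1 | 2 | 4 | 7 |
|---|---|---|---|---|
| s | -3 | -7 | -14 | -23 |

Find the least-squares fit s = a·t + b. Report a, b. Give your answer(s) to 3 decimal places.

a = -3.310, b = -0.167

The normal equations are: 70·a + 14·b = -234;  14·a + 4·b = -47.
(Σt·t = 70, Σt = 14, Σ1 = 4, Σt·s = -234, Σs = -47.)
Eliminating b: 4·(row 1) − 14·(row 2) gives 84·a = 4·(-234) − 14·(-47) = -278, so a = -139/42.
Then b = ((-47) − 14·(-139/42))/4 = -1/6.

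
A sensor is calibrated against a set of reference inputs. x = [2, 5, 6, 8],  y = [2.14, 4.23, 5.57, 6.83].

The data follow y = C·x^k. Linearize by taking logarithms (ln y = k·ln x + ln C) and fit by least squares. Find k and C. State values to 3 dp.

With ln yᵢ as the transformed response and ln xᵢ as the regressor:
Σln x = 6.1738, Σ(ln x)² = 10.6052, Σln y = 5.8417, Σln x·ln y = 9.9209.
Equations: 10.6052·k + 6.1738·ln C = 9.9209;  6.1738·k + 4·ln C = 5.8417.
Δ = 10.6052·4 − (6.1738)² = 4.3053; k = (9.9209·4 − 6.1738·5.8417)/4.3053 = 0.84040, ln C = (10.6052·5.8417 − 6.1738·9.9209)/4.3053 = 0.16332, so C = exp(0.16332) = 1.17742.

k = 0.840, C = 1.177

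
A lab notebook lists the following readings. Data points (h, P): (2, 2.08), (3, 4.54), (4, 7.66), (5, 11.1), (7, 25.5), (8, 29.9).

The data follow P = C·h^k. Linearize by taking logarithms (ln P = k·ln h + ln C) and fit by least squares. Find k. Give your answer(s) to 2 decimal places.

k = 1.95

Linearized form: ln P = k·ln h + ln C. From the 6 transformed points,
Σln h = 8.8128, Σ(ln h)² = 14.3101, Σln P = 13.3248, Σln h·ln P = 22.2339.
Equations: 14.3101·k + 8.8128·ln C = 22.2339;  8.8128·k + 6·ln C = 13.3248.
Δ = 14.3101·6 − (8.8128)² = 8.1947; k = (22.2339·6 − 8.8128·13.3248)/8.1947 = 1.94935, ln C = (14.3101·13.3248 − 8.8128·22.2339)/8.1947 = -0.64242.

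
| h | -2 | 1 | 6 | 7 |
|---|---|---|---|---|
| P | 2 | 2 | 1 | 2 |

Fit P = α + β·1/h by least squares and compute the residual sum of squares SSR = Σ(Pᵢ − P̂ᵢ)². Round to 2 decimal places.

SSR = 0.75

With design matrix M, MᵀM = [[4, 17/21]; [17/21, 1145/882]] and MᵀP = [7, 61/42]ᵀ.
Eliminating β: (1145/882)·(row 1) − (17/21)·(row 2) gives (667/147)·α = (1145/882)·7 − (17/21)·(61/42) = 1163/147, so α = 1163/667.
Then β = ((61/42) − (17/21)·(1163/667))/(1145/882) = 21/667.
Residuals: 363/1334, 150/667, -999/1334, 168/667; SSR = 999/1334.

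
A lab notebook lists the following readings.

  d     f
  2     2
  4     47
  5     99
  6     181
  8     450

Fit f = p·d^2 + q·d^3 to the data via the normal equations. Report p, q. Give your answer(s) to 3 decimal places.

p = -1.129, q = 1.021

Compute the Gram sums: Σd^2·d^2 = 6289, Σd^2·d^3 = 44725, Σd^3·d^3 = 328585.
Right-hand side: Σd^2·f = 38551, Σd^3·f = 284895.
MᵀM·[p, q]ᵀ = Mᵀf becomes [[6289, 44725]; [44725, 328585]]·[p, q]ᵀ = [38551, 284895]ᵀ.
det = 6289·328585 − 44725² = 66145440.
p = (38551·328585 − 44725·284895)/66145440 = -3732427/3307272; q = (6289·284895 − 44725·38551)/66145440 = 3375559/3307272.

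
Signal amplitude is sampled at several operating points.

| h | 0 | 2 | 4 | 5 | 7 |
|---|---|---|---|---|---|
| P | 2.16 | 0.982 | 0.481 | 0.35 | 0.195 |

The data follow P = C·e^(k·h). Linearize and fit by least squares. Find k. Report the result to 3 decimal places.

k = -0.345

With ln Pᵢ as the transformed response and hᵢ as the regressor:
Σh = 18.0000, Σ(h)² = 94.0000, Σln P = -2.6645, Σh·ln P = -19.6563.
Equations: 94.0000·k + 18.0000·ln C = -19.6563;  18.0000·k + 5·ln C = -2.6645.
Δ = 94.0000·5 − (18.0000)² = 146.0000; k = (-19.6563·5 − 18.0000·-2.6645)/146.0000 = -0.34466, ln C = (94.0000·-2.6645 − 18.0000·-19.6563)/146.0000 = 0.70786.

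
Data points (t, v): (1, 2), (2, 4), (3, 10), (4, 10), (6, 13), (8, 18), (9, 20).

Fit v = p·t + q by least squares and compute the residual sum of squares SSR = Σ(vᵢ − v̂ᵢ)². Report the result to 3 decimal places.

Setting ∂/∂p … = 0 gives: 211·p + 33·q = 482;  33·p + 7·q = 77.
Δ = 211·7 − 33² = 388.
p = (482·7 − 33·77)/388 = 833/388; q = (211·77 − 33·482)/388 = 341/388.
Residuals: -199/194, -455/388, 260/97, 207/388, -295/388, -21/388, -39/194; SSR = 4081/388.

SSR = 10.518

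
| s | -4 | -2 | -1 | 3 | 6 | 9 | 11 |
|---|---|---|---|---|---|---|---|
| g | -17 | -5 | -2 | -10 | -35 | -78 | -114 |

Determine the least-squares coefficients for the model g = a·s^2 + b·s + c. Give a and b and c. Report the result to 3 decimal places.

From the data, Σs^2·s^2 = 22852, Σs^2·s = 2230, Σs^2 = 268, Σs·s = 268, Σs = 22, Σ1 = 7.
And Σs^2·g = -21756, Σs·g = -2116, Σg = -261.
Normal equations: [[22852, 2230, 268]; [2230, 268, 22]; [268, 22, 7]]·[a, b, c]ᵀ = [-21756, -2116, -261]ᵀ.
Inverting the 3×3 Gram matrix, [a, b, c]ᵀ = [-315677/337251, 5474/337251, -168643/112417]ᵀ.

a = -0.936, b = 0.016, c = -1.500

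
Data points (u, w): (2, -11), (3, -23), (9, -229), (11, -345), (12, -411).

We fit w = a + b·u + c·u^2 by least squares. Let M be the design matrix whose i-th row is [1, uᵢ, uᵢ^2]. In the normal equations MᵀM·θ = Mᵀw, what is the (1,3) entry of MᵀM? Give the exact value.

Row 1 ↔ basis 1, column 3 ↔ basis u^2, so (MᵀM)_{1,3} = Σᵢ u^2 = (1)·(4) + (1)·(9) + (1)·(81) + (1)·(121) + (1)·(144) = 359.

359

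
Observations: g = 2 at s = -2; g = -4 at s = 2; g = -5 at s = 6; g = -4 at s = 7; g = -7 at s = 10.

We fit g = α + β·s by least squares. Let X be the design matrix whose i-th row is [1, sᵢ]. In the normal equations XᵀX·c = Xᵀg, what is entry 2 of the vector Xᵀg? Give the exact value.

-140

Entry 2 ↔ basis s, so (Xᵀg)_{2} = Σᵢ (s)·gᵢ = (-2)·(2) + (2)·(-4) + (6)·(-5) + (7)·(-4) + (10)·(-7) = -140.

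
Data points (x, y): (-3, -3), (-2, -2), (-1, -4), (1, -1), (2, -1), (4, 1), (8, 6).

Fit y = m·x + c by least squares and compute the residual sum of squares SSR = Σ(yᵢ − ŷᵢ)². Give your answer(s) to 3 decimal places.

Forming MᵀM = [[99, 9]; [9, 7]] and Mᵀy = [66, -4]ᵀ gives MᵀM·[m, c]ᵀ = Mᵀy.
Eliminating c: 7·(row 1) − 9·(row 2) gives 612·m = 7·66 − 9·(-4) = 498, so m = 83/102.
Then c = ((-4) − 9·(83/102))/7 = -55/34.
Residuals: 18/17, 127/102, -80/51, -10/51, -103/102, -65/102, 113/102; SSR = 133/17.

SSR = 7.824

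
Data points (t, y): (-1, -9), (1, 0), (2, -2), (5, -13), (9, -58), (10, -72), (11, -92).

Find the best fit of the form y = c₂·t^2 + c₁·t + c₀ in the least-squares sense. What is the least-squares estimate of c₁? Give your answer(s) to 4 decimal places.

c₁ = 3.4003

Setting ∂/∂c₂ … = 0 gives: 31845·c₂ + 3193·c₁ + 333·c₀ = -23372;  3193·c₂ + 333·c₁ + 37·c₀ = -2314;  333·c₂ + 37·c₁ + 7·c₀ = -246.
(Σt^2·t^2 = 31845, Σt^2·t = 3193, Σt^2 = 333, Σt·t = 333, Σt = 37, Σ1 = 7, Σt^2·y = -23372, Σt·y = -2314, Σy = -246.)
Inverting the 3×3 Gram matrix, [c₂, c₁, c₀]ᵀ = [-264609/256004, 870503/256004, -72151/18286]ᵀ.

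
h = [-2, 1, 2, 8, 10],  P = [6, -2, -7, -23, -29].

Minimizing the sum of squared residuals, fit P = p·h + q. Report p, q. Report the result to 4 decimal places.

p = -2.9067, q = 0.0456

Forming AᵀA = [[173, 19]; [19, 5]] and AᵀP = [-502, -55]ᵀ gives AᵀA·[p, q]ᵀ = AᵀP.
Determinant 173·5 − 19² = 504.
p = ((-502)·5 − 19·(-55))/504 = -1465/504; q = (173·(-55) − 19·(-502))/504 = 23/504.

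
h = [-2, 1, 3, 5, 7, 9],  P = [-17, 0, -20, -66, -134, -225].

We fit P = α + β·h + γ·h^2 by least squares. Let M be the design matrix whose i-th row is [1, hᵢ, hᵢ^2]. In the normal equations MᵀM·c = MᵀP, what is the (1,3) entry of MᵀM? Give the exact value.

Row 1 ↔ basis 1, column 3 ↔ basis h^2, so (MᵀM)_{1,3} = Σᵢ h^2 = (1)·(4) + (1)·(1) + (1)·(9) + (1)·(25) + (1)·(49) + (1)·(81) = 169.

169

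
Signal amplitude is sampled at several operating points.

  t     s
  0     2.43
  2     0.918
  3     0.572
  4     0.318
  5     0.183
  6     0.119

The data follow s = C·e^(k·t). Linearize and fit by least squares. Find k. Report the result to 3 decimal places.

k = -0.511

With ln sᵢ as the transformed response and tᵢ as the regressor:
AᵀA = [[90.0000, 20.0000]; [20.0000, 6]], rhs = [-27.6929, -4.7289]ᵀ  (here Σt = 20.0000, Σ(t)² = 90.0000, Σln s = -4.7289, Σt·ln s = -27.6929).
Slope k = (n·Σt·ln s − Σt·Σln s)/(n·Σ(t)² − (Σt)²) = (6·-27.6929 − 20.0000·-4.7289)/140.0000 = -0.51128; ln C = (Σln s − k·Σt)/n = 0.91613.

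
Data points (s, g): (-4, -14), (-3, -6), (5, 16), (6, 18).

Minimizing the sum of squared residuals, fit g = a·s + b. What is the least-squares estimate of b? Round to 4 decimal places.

The normal equations are: 86·a + 4·b = 262;  4·a + 4·b = 14.
(Σs·s = 86, Σs = 4, Σ1 = 4, Σs·g = 262, Σg = 14.)
Δ = 86·4 − 4² = 328.
a = (262·4 − 4·14)/328 = 124/41; b = (86·14 − 4·262)/328 = 39/82.

b = 0.4756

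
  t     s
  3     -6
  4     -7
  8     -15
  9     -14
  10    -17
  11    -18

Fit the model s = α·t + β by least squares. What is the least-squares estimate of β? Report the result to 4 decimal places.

β = -1.2679

AᵀA·[α, β]ᵀ = Aᵀs reads: 391·α + 45·β = -660;  45·α + 6·β = -77.
det = 391·6 − 45² = 321.
α = ((-660)·6 − 45·(-77))/321 = -165/107; β = (391·(-77) − 45·(-660))/321 = -407/321.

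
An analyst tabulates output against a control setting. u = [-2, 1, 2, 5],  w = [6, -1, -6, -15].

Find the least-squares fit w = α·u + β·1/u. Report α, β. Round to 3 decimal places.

α = -3.135, β = 1.650

Setting ∂/∂α … = 0 gives: 34·α + 4·β = -100;  4·α + (77/50)·β = -10.
Eliminating β: (77/50)·(row 1) − 4·(row 2) gives (909/25)·α = (77/50)·(-100) − 4·(-10) = -114, so α = -950/303.
Then β = ((-10) − 4·(-950/303))/(77/50) = 500/303.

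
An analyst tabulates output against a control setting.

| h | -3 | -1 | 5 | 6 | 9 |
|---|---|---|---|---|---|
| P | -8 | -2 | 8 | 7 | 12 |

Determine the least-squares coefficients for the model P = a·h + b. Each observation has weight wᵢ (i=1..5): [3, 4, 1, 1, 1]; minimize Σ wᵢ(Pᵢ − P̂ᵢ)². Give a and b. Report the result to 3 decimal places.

a = 1.627, b = -1.639

From the data, Σwᵢ·h·h = 173, Σwᵢ·h = 7, Σwᵢ·1 = 10.
Moment sums: Σwᵢ·h·P = 270, Σwᵢ·P = -5.
Normal equations: [[173, 7]; [7, 10]]·[a, b]ᵀ = [270, -5]ᵀ.
det = 173·10 − 7² = 1681.
a = (270·10 − 7·(-5))/1681 = 2735/1681; b = (173·(-5) − 7·270)/1681 = -2755/1681.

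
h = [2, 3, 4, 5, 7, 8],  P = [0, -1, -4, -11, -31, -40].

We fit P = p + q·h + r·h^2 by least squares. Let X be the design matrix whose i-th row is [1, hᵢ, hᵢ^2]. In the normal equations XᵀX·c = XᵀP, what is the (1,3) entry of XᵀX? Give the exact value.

Row 1 ↔ basis 1, column 3 ↔ basis h^2, so (XᵀX)_{1,3} = Σᵢ h^2 = (1)·(4) + (1)·(9) + (1)·(16) + (1)·(25) + (1)·(49) + (1)·(64) = 167.

167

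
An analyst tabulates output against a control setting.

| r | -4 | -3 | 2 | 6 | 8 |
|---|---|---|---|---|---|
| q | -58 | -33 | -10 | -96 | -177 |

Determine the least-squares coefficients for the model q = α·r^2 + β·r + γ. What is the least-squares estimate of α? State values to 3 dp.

α = -2.993

With design matrix X, XᵀX = [[5745, 645, 129]; [645, 129, 9]; [129, 9, 5]] and Xᵀq = [-16049, -1681, -374]ᵀ.
Inverting the 3×3 Gram matrix, [α, β, γ]ᵀ = [-2023/676, 4091/2028, -413/338]ᵀ.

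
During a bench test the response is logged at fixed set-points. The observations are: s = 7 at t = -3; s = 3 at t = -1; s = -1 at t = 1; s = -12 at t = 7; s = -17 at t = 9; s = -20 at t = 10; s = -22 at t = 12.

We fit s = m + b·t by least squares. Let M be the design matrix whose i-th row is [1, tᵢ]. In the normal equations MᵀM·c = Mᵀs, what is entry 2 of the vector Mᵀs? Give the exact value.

-726

Entry 2 ↔ basis t, so (Mᵀs)_{2} = Σᵢ (t)·sᵢ = (-3)·(7) + (-1)·(3) + (1)·(-1) + (7)·(-12) + (9)·(-17) + (10)·(-20) + (12)·(-22) = -726.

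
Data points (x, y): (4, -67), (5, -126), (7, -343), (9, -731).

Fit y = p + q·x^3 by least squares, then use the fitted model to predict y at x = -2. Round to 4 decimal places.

ŷ = 6.3612

The normal system AᵀA·[p, q]ᵀ = Aᵀy is [[4, 1261]; [1261, 668811]]·[p, q]ᵀ = [-1267, -670586]ᵀ.
Δ = 4·668811 − 1261² = 1085123.
p = ((-1267)·668811 − 1261·(-670586))/1085123 = -136507/83471; q = (4·(-670586) − 1261·(-1267))/1085123 = -1084657/1085123.
At x = -2: ŷ = (-136507/83471)·(1) + (-1084657/1085123)·(-8) = 6902665/1085123.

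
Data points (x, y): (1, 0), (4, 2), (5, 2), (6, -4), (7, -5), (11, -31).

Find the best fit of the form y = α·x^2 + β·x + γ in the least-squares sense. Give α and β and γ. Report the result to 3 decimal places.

Compute the Gram sums: Σx^2·x^2 = 19220, Σx^2·x = 2080, Σx^2 = 248, Σx·x = 248, Σx = 34, Σ1 = 6.
Right-hand side: Σx^2·y = -4058, Σx·y = -382, Σy = -36.
Inverting the 3×3 Gram matrix, [α, β, γ]ᵀ = [-57/106, 177/53, -143/53]ᵀ.

α = -0.538, β = 3.340, γ = -2.698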